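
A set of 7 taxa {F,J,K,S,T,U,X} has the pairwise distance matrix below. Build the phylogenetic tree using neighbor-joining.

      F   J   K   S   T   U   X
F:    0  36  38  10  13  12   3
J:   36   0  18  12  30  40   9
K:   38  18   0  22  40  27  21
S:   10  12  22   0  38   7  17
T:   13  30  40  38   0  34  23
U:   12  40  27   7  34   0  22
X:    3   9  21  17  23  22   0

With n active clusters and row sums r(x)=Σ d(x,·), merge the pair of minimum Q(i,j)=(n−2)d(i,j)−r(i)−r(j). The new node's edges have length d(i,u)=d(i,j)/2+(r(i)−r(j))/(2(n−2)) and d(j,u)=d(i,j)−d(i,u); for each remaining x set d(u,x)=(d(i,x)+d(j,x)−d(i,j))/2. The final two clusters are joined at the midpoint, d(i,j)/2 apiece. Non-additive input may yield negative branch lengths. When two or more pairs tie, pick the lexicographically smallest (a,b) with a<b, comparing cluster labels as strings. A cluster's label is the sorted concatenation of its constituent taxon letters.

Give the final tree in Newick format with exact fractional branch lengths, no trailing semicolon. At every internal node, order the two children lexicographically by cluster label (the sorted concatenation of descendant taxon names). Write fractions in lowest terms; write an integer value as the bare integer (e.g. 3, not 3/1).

iteration 1: select F,T (d=13, Q=-225); attach at lengths (-1/10, 131/10); label the merged cluster FT
  updated: d(FT,J)=53/2, d(FT,K)=65/2, d(FT,S)=35/2, d(FT,U)=33/2, d(FT,X)=13/2
iteration 2: select S,U (d=7, Q=-160); attach at lengths (-9/8, 65/8); label the merged cluster SU
  updated: d(FT,SU)=27/2, d(J,SU)=45/2, d(K,SU)=21, d(SU,X)=16
iteration 3: select J,K (d=18, Q=-229/2); attach at lengths (25/4, 47/4); label the merged cluster JK
  updated: d(FT,JK)=41/2, d(JK,SU)=51/4, d(JK,X)=6
iteration 4: select FT,X (d=13/2, Q=-56); attach at lengths (25/4, 1/4); label the merged cluster FTX
  updated: d(FTX,JK)=10, d(FTX,SU)=23/2
iteration 5: select FTX,JK (d=10, Q=-137/4); attach at lengths (35/8, 45/8); label the merged cluster FJKTX
  updated: d(FJKTX,SU)=57/8
iteration 6: select FJKTX,SU (d=57/8); attach at lengths (57/16, 57/16); label the merged cluster FJKSTUX
final tree: ((((F:-1/10,T:131/10):25/4,X:1/4):35/8,(J:25/4,K:47/4):45/8):57/16,(S:-9/8,U:65/8):57/16)
total length: 493/8

((((F:-1/10,T:131/10):25/4,X:1/4):35/8,(J:25/4,K:47/4):45/8):57/16,(S:-9/8,U:65/8):57/16)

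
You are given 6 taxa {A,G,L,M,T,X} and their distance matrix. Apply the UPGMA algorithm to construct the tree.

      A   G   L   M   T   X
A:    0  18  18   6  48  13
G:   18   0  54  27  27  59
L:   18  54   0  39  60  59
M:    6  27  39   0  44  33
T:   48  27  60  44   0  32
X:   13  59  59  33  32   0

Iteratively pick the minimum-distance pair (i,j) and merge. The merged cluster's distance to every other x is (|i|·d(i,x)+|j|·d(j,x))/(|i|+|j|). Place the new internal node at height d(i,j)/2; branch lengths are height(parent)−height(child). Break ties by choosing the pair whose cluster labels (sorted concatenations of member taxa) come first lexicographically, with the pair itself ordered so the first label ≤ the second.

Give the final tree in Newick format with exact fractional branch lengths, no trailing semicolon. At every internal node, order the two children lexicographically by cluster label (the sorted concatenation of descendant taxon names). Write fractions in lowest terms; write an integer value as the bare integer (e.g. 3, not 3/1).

1. join A+M (d=6) ⇒ AM; edges |A|=3, |M|=3
  updated: d(AM,G)=45/2, d(AM,L)=57/2, d(AM,T)=46, d(AM,X)=23
2. join AM+G (d=45/2) ⇒ AGM; edges |AM|=33/4, |G|=45/4
  updated: d(AGM,L)=37, d(AGM,T)=119/3, d(AGM,X)=35
3. join T+X (d=32) ⇒ TX; edges |T|=16, |X|=16
  updated: d(AGM,TX)=112/3, d(L,TX)=119/2
4. join AGM+L (d=37) ⇒ AGLM; edges |AGM|=29/4, |L|=37/2
  updated: d(AGLM,TX)=343/8
5. join AGLM+TX (d=343/8) ⇒ AGLMTX; edges |AGLM|=47/16, |TX|=87/16
final tree: ((((A:3,M:3):33/4,G:45/4):29/4,L:37/2):47/16,(T:16,X:16):87/16)
total length: 733/8

((((A:3,M:3):33/4,G:45/4):29/4,L:37/2):47/16,(T:16,X:16):87/16)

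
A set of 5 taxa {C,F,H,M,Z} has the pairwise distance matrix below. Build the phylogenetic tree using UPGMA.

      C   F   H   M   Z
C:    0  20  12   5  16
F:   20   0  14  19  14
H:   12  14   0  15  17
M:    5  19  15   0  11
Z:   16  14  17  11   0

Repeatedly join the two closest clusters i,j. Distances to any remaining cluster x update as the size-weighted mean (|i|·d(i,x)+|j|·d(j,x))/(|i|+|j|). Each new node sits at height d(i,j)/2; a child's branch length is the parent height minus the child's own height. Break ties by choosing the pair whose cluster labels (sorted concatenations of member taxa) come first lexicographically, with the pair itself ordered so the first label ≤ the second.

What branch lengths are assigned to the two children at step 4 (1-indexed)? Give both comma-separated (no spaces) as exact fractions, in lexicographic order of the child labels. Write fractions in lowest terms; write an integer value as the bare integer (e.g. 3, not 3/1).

4/3,13/12

step 1: merge (C,M) at d=5; branch lengths C→5/2, M→5/2; new cluster CM
  updated: d(CM,F)=39/2, d(CM,H)=27/2, d(CM,Z)=27/2
step 2: merge (CM,H) at d=27/2; branch lengths CM→17/4, H→27/4; new cluster CHM
  updated: d(CHM,F)=53/3, d(CHM,Z)=44/3
step 3: merge (F,Z) at d=14; branch lengths F→7, Z→7; new cluster FZ
  updated: d(CHM,FZ)=97/6
step 4: merge (CHM,FZ) at d=97/6; branch lengths CHM→4/3, FZ→13/12; new cluster CFHMZ
final tree: (((C:5/2,M:5/2):17/4,H:27/4):4/3,(F:7,Z:7):13/12)
total length: 389/12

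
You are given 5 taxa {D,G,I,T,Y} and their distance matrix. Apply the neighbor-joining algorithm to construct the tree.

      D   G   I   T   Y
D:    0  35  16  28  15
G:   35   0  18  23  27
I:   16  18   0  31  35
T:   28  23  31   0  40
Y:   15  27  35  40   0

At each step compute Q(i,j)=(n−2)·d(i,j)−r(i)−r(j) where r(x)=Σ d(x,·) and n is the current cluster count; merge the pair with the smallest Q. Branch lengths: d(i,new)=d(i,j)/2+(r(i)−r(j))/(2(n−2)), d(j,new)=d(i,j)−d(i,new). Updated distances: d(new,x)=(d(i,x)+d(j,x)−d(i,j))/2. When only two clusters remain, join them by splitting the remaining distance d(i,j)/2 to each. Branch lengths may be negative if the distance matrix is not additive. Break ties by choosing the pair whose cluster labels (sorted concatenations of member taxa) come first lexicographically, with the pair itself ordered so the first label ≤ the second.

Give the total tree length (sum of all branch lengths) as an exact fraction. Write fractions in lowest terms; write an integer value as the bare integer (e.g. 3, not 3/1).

241/4

iteration 1: select D,Y (d=15, Q=-166); attach at lengths (11/3, 34/3); label the merged cluster DY
  updated: d(DY,G)=47/2, d(DY,I)=18, d(DY,T)=53/2
iteration 2: select DY,I (d=18, Q=-99); attach at lengths (37/4, 35/4); label the merged cluster DIY
  updated: d(DIY,G)=47/4, d(DIY,T)=79/4
iteration 3: select DIY,G (d=47/4, Q=-109/2); attach at lengths (17/4, 15/2); label the merged cluster DGIY
  updated: d(DGIY,T)=31/2
iteration 4: select DGIY,T (d=31/2); attach at lengths (31/4, 31/4); label the merged cluster DGITY
final tree: ((((D:11/3,Y:34/3):37/4,I:35/4):17/4,G:15/2):31/4,T:31/4)
total length: 241/4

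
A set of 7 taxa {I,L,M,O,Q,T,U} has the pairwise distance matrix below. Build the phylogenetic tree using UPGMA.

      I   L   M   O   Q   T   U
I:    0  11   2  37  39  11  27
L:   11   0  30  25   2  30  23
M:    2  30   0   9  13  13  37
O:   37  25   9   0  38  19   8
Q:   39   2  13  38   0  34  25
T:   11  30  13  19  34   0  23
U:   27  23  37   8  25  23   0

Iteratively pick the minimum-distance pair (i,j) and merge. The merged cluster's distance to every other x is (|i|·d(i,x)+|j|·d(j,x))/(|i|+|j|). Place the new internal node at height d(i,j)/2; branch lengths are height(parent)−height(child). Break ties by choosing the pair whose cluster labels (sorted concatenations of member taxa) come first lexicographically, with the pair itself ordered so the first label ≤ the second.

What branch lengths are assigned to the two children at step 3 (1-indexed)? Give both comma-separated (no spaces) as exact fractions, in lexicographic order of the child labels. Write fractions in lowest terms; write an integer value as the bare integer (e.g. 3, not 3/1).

1. join I+M (d=2) ⇒ IM; edges |I|=1, |M|=1
  updated: d(IM,L)=41/2, d(IM,O)=23, d(IM,Q)=26, d(IM,T)=12, d(IM,U)=32
2. join L+Q (d=2) ⇒ LQ; edges |L|=1, |Q|=1
  updated: d(IM,LQ)=93/4, d(LQ,O)=63/2, d(LQ,T)=32, d(LQ,U)=24
3. join O+U (d=8) ⇒ OU; edges |O|=4, |U|=4
  updated: d(IM,OU)=55/2, d(LQ,OU)=111/4, d(OU,T)=21
4. join IM+T (d=12) ⇒ IMT; edges |IM|=5, |T|=6
  updated: d(IMT,LQ)=157/6, d(IMT,OU)=76/3
5. join IMT+OU (d=76/3) ⇒ IMOTU; edges |IMT|=20/3, |OU|=26/3
  updated: d(IMOTU,LQ)=134/5
6. join IMOTU+LQ (d=134/5) ⇒ ILMOQTU; edges |IMOTU|=11/15, |LQ|=62/5
final tree: ((((I:1,M:1):5,T:6):20/3,(O:4,U:4):26/3):11/15,(L:1,Q:1):62/5)
total length: 772/15

4,4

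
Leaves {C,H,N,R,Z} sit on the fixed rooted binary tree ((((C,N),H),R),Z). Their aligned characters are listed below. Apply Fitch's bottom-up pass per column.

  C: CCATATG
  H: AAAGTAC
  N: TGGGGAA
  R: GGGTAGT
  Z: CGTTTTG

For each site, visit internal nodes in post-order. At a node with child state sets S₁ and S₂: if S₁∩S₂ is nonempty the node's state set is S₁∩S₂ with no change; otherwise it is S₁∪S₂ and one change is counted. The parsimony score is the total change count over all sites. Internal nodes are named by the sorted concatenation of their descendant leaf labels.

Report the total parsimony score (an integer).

CN@0: {C} ∪ {T} = {C,T} (union, +1)
CHN@0: {C,T} ∪ {A} = {A,C,T} (union, +1)
CHNR@0: {A,C,T} ∪ {G} = {A,C,G,T} (union, +1)
CHNRZ@0: {A,C,G,T} ∩ {C} = {C} (intersection, +0)
CN@1: {C} ∪ {G} = {C,G} (union, +1)
CHN@1: {C,G} ∪ {A} = {A,C,G} (union, +1)
CHNR@1: {A,C,G} ∩ {G} = {G} (intersection, +0)
CHNRZ@1: {G} ∩ {G} = {G} (intersection, +0)
CN@2: {A} ∪ {G} = {A,G} (union, +1)
CHN@2: {A,G} ∩ {A} = {A} (intersection, +0)
CHNR@2: {A} ∪ {G} = {A,G} (union, +1)
CHNRZ@2: {A,G} ∪ {T} = {A,G,T} (union, +1)
CN@3: {T} ∪ {G} = {G,T} (union, +1)
CHN@3: {G,T} ∩ {G} = {G} (intersection, +0)
CHNR@3: {G} ∪ {T} = {G,T} (union, +1)
CHNRZ@3: {G,T} ∩ {T} = {T} (intersection, +0)
CN@4: {A} ∪ {G} = {A,G} (union, +1)
CHN@4: {A,G} ∪ {T} = {A,G,T} (union, +1)
CHNR@4: {A,G,T} ∩ {A} = {A} (intersection, +0)
CHNRZ@4: {A} ∪ {T} = {A,T} (union, +1)
CN@5: {T} ∪ {A} = {A,T} (union, +1)
CHN@5: {A,T} ∩ {A} = {A} (intersection, +0)
CHNR@5: {A} ∪ {G} = {A,G} (union, +1)
CHNRZ@5: {A,G} ∪ {T} = {A,G,T} (union, +1)
CN@6: {G} ∪ {A} = {A,G} (union, +1)
CHN@6: {A,G} ∪ {C} = {A,C,G} (union, +1)
CHNR@6: {A,C,G} ∪ {T} = {A,C,G,T} (union, +1)
CHNRZ@6: {A,C,G,T} ∩ {G} = {G} (intersection, +0)
per-site changes: [3, 2, 3, 2, 3, 3, 3]; total = 19

19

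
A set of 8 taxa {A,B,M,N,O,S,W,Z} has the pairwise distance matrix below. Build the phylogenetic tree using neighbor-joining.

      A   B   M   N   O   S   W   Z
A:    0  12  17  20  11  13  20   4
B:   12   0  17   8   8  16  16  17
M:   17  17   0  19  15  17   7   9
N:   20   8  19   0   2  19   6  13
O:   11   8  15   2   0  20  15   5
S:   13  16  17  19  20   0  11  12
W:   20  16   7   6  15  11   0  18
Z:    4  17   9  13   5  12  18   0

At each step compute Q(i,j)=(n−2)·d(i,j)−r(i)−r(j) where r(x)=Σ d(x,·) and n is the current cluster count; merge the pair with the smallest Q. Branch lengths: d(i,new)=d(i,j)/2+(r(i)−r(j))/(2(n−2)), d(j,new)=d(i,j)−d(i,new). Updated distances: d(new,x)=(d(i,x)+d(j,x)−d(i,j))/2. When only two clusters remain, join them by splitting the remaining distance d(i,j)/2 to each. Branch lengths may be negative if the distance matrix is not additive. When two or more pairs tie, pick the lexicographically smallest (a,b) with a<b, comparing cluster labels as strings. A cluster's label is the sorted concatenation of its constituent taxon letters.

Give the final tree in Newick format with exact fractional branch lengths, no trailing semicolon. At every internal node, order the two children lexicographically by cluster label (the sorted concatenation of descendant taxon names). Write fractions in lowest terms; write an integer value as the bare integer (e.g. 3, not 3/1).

1. join M+W (d=7, Q=-152) ⇒ MW; edges |M|=25/6, |W|=17/6
  updated: d(A,MW)=15, d(B,MW)=13, d(MW,N)=9, d(MW,O)=23/2, d(MW,S)=21/2, d(MW,Z)=10
2. join N+O (d=2, Q=-237/2) ⇒ NO; edges |N|=47/20, |O|=-7/20
  updated: d(A,NO)=29/2, d(B,NO)=7, d(MW,NO)=37/4, d(NO,S)=37/2, d(NO,Z)=8
3. join B+NO (d=7, Q=-377/4) ⇒ BNO; edges |B|=143/32, |NO|=81/32
  updated: d(A,BNO)=39/4, d(BNO,MW)=61/8, d(BNO,S)=55/4, d(BNO,Z)=9
4. join A+Z (d=4, Q=-259/4) ⇒ AZ; edges |A|=25/8, |Z|=7/8
  updated: d(AZ,BNO)=59/8, d(AZ,MW)=21/2, d(AZ,S)=21/2
5. join AZ+BNO (d=59/8, Q=-339/8) ⇒ ABNOZ; edges |AZ|=115/32, |BNO|=121/32
  updated: d(ABNOZ,MW)=43/8, d(ABNOZ,S)=135/16
6. join ABNOZ+MW (d=43/8, Q=-389/16) ⇒ ABMNOWZ; edges |ABNOZ|=53/32, |MW|=119/32
  updated: d(ABMNOWZ,S)=217/32
7. join ABMNOWZ+S (d=217/32) ⇒ ABMNOSWZ; edges |ABMNOWZ|=217/64, |S|=217/64
final tree: ((((A:25/8,Z:7/8):115/32,(B:143/32,(N:47/20,O:-7/20):81/32):121/32):53/32,(M:25/6,W:17/6):119/32):217/64,S:217/64)
total length: 1265/32

((((A:25/8,Z:7/8):115/32,(B:143/32,(N:47/20,O:-7/20):81/32):121/32):53/32,(M:25/6,W:17/6):119/32):217/64,S:217/64)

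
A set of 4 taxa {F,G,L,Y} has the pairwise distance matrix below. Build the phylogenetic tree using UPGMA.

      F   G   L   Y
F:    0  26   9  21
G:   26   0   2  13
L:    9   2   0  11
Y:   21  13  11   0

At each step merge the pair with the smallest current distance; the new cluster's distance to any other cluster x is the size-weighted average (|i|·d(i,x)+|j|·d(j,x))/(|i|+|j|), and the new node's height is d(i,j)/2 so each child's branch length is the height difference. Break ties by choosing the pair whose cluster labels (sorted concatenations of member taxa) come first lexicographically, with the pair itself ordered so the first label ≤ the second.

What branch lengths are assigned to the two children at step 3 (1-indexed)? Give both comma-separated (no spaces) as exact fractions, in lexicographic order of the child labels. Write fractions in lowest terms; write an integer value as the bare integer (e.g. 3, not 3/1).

iteration 1: select G,L (d=2); attach at lengths (1, 1); label the merged cluster GL
  updated: d(F,GL)=35/2, d(GL,Y)=12
iteration 2: select GL,Y (d=12); attach at lengths (5, 6); label the merged cluster GLY
  updated: d(F,GLY)=56/3
iteration 3: select F,GLY (d=56/3); attach at lengths (28/3, 10/3); label the merged cluster FGLY
final tree: (F:28/3,((G:1,L:1):5,Y:6):10/3)
total length: 77/3

28/3,10/3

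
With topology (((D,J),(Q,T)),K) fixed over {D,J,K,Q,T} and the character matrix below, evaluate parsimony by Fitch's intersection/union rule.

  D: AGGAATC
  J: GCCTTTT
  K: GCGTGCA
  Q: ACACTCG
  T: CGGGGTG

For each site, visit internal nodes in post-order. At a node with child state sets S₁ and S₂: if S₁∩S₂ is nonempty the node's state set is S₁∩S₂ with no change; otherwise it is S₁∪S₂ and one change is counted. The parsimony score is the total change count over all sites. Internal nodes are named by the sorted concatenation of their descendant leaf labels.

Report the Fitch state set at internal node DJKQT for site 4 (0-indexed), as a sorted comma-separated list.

DJ@0: {A} ∪ {G} = {A,G} (union, +1)
QT@0: {A} ∪ {C} = {A,C} (union, +1)
DJQT@0: {A,G} ∩ {A,C} = {A} (intersection, +0)
DJKQT@0: {A} ∪ {G} = {A,G} (union, +1)
DJ@1: {G} ∪ {C} = {C,G} (union, +1)
QT@1: {C} ∪ {G} = {C,G} (union, +1)
DJQT@1: {C,G} ∩ {C,G} = {C,G} (intersection, +0)
DJKQT@1: {C,G} ∩ {C} = {C} (intersection, +0)
DJ@2: {G} ∪ {C} = {C,G} (union, +1)
QT@2: {A} ∪ {G} = {A,G} (union, +1)
DJQT@2: {C,G} ∩ {A,G} = {G} (intersection, +0)
DJKQT@2: {G} ∩ {G} = {G} (intersection, +0)
DJ@3: {A} ∪ {T} = {A,T} (union, +1)
QT@3: {C} ∪ {G} = {C,G} (union, +1)
DJQT@3: {A,T} ∪ {C,G} = {A,C,G,T} (union, +1)
DJKQT@3: {A,C,G,T} ∩ {T} = {T} (intersection, +0)
DJ@4: {A} ∪ {T} = {A,T} (union, +1)
QT@4: {T} ∪ {G} = {G,T} (union, +1)
DJQT@4: {A,T} ∩ {G,T} = {T} (intersection, +0)
DJKQT@4: {T} ∪ {G} = {G,T} (union, +1)
DJ@5: {T} ∩ {T} = {T} (intersection, +0)
QT@5: {C} ∪ {T} = {C,T} (union, +1)
DJQT@5: {T} ∩ {C,T} = {T} (intersection, +0)
DJKQT@5: {T} ∪ {C} = {C,T} (union, +1)
DJ@6: {C} ∪ {T} = {C,T} (union, +1)
QT@6: {G} ∩ {G} = {G} (intersection, +0)
DJQT@6: {C,T} ∪ {G} = {C,G,T} (union, +1)
DJKQT@6: {C,G,T} ∪ {A} = {A,C,G,T} (union, +1)
per-site changes: [3, 2, 2, 3, 3, 2, 3]; total = 18

G,T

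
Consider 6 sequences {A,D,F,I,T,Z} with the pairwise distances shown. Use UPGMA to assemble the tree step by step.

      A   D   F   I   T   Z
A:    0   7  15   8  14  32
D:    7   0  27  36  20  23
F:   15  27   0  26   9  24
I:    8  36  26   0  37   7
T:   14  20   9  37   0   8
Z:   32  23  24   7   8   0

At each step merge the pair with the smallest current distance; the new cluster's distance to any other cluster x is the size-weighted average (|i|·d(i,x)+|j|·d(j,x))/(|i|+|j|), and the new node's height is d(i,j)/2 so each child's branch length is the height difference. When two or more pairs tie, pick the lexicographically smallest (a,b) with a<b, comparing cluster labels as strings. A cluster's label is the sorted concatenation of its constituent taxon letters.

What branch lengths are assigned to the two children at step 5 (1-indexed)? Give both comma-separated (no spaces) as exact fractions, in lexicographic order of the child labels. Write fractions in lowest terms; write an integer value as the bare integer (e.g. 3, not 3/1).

1. join A+D (d=7) ⇒ AD; edges |A|=7/2, |D|=7/2
  updated: d(AD,F)=21, d(AD,I)=22, d(AD,T)=17, d(AD,Z)=55/2
2. join I+Z (d=7) ⇒ IZ; edges |I|=7/2, |Z|=7/2
  updated: d(AD,IZ)=99/4, d(F,IZ)=25, d(IZ,T)=45/2
3. join F+T (d=9) ⇒ FT; edges |F|=9/2, |T|=9/2
  updated: d(AD,FT)=19, d(FT,IZ)=95/4
4. join AD+FT (d=19) ⇒ ADFT; edges |AD|=6, |FT|=5
  updated: d(ADFT,IZ)=97/4
5. join ADFT+IZ (d=97/4) ⇒ ADFITZ; edges |ADFT|=21/8, |IZ|=69/8
final tree: (((A:7/2,D:7/2):6,(F:9/2,T:9/2):5):21/8,(I:7/2,Z:7/2):69/8)
total length: 181/4

21/8,69/8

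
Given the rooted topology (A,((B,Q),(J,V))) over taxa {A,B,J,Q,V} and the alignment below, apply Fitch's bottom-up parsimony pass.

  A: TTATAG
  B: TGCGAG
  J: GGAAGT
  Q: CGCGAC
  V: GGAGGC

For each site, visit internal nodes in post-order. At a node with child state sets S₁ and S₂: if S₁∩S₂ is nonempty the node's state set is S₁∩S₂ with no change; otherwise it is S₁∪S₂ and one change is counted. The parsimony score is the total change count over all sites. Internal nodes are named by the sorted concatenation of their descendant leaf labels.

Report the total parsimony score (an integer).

10

site 0, node BQ: B={T} ∪ Q={C} → {C,T} (+1)
site 0, node JV: J={G} ∩ V={G} → {G} (+0)
site 0, node BJQV: BQ={C,T} ∪ JV={G} → {C,G,T} (+1)
site 0, node ABJQV: A={T} ∩ BJQV={C,G,T} → {T} (+0)
site 1, node BQ: B={G} ∩ Q={G} → {G} (+0)
site 1, node JV: J={G} ∩ V={G} → {G} (+0)
site 1, node BJQV: BQ={G} ∩ JV={G} → {G} (+0)
site 1, node ABJQV: A={T} ∪ BJQV={G} → {G,T} (+1)
site 2, node BQ: B={C} ∩ Q={C} → {C} (+0)
site 2, node JV: J={A} ∩ V={A} → {A} (+0)
site 2, node BJQV: BQ={C} ∪ JV={A} → {A,C} (+1)
site 2, node ABJQV: A={A} ∩ BJQV={A,C} → {A} (+0)
site 3, node BQ: B={G} ∩ Q={G} → {G} (+0)
site 3, node JV: J={A} ∪ V={G} → {A,G} (+1)
site 3, node BJQV: BQ={G} ∩ JV={A,G} → {G} (+0)
site 3, node ABJQV: A={T} ∪ BJQV={G} → {G,T} (+1)
site 4, node BQ: B={A} ∩ Q={A} → {A} (+0)
site 4, node JV: J={G} ∩ V={G} → {G} (+0)
site 4, node BJQV: BQ={A} ∪ JV={G} → {A,G} (+1)
site 4, node ABJQV: A={A} ∩ BJQV={A,G} → {A} (+0)
site 5, node BQ: B={G} ∪ Q={C} → {C,G} (+1)
site 5, node JV: J={T} ∪ V={C} → {C,T} (+1)
site 5, node BJQV: BQ={C,G} ∩ JV={C,T} → {C} (+0)
site 5, node ABJQV: A={G} ∪ BJQV={C} → {C,G} (+1)
per-site changes: [2, 1, 1, 2, 1, 3]; total = 10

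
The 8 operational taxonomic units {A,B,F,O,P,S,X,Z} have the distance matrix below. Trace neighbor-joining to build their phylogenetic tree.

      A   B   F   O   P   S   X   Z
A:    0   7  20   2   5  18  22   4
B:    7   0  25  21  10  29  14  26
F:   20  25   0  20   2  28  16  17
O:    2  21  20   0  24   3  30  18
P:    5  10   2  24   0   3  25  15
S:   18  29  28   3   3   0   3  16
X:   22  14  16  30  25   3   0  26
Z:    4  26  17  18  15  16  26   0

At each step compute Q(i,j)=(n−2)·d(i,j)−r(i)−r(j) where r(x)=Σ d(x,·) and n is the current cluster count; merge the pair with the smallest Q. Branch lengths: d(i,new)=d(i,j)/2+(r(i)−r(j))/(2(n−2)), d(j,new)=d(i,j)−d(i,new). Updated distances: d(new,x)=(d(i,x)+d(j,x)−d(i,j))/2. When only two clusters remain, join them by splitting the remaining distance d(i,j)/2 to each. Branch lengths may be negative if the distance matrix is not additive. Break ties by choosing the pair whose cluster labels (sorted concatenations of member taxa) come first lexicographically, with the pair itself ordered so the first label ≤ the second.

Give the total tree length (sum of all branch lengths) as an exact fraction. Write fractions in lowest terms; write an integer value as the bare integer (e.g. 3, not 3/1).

iteration 1: select S,X (d=3, Q=-218); attach at lengths (-3/2, 9/2); label the merged cluster SX
  updated: d(A,SX)=37/2, d(B,SX)=20, d(F,SX)=41/2, d(O,SX)=15, d(P,SX)=25/2, d(SX,Z)=39/2
iteration 2: select F,P (d=2, Q=-163); attach at lengths (23/5, -13/5); label the merged cluster FP
  updated: d(A,FP)=23/2, d(B,FP)=33/2, d(FP,O)=21, d(FP,SX)=31/2, d(FP,Z)=15
iteration 3: select A,O (d=2, Q=-112); attach at lengths (-13/4, 21/4); label the merged cluster AO
  updated: d(AO,B)=13, d(AO,FP)=61/4, d(AO,SX)=63/4, d(AO,Z)=10
iteration 4: select AO,Z (d=10, Q=-189/2); attach at lengths (9/4, 31/4); label the merged cluster AOZ
  updated: d(AOZ,B)=29/2, d(AOZ,FP)=81/8, d(AOZ,SX)=101/8
iteration 5: select AOZ,SX (d=101/8, Q=-481/8); attach at lengths (115/32, 289/32); label the merged cluster AOSXZ
  updated: d(AOSXZ,B)=175/16, d(AOSXZ,FP)=13/2
iteration 6: select AOSXZ,B (d=175/16, Q=-543/16); attach at lengths (15/32, 335/32); label the merged cluster ABOSXZ
  updated: d(ABOSXZ,FP)=193/32
iteration 7: select ABOSXZ,FP (d=193/32); attach at lengths (193/64, 193/64); label the merged cluster ABFOPSXZ
final tree: (((((A:-13/4,O:21/4):9/4,Z:31/4):115/32,(S:-3/2,X:9/2):289/32):15/32,B:335/32):193/64,(F:23/5,P:-13/5):193/64)
total length: 1491/32

1491/32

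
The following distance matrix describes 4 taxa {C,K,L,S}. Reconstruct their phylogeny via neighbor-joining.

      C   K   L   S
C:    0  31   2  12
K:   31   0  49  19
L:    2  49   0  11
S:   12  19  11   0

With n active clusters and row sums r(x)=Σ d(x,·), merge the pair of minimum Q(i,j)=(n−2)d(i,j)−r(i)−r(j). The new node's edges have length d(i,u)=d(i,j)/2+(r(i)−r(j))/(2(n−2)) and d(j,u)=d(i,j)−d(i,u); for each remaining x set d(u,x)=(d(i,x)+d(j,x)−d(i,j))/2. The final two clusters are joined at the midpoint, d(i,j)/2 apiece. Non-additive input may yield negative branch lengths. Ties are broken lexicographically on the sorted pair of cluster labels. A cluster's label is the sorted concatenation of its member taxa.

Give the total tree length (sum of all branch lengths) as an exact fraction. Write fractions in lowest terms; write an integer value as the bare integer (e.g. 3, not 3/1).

iteration 1: select C,L (d=2, Q=-103); attach at lengths (-13/4, 21/4); label the merged cluster CL
  updated: d(CL,K)=39, d(CL,S)=21/2
iteration 2: select CL,K (d=39, Q=-137/2); attach at lengths (61/4, 95/4); label the merged cluster CKL
  updated: d(CKL,S)=-19/4
iteration 3: select CKL,S (d=-19/4); attach at lengths (-19/8, -19/8); label the merged cluster CKLS
final tree: (((C:-13/4,L:21/4):61/4,K:95/4):-19/8,S:-19/8)
total length: 145/4

145/4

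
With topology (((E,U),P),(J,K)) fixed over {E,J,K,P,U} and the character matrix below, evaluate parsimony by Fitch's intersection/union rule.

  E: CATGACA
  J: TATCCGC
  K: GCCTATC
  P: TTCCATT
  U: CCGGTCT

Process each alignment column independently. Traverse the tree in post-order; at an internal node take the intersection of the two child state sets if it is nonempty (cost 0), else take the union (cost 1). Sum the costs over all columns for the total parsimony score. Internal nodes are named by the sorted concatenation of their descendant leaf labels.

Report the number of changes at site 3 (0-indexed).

2

EU@0: {C} ∩ {C} = {C} (intersection, +0)
EPU@0: {C} ∪ {T} = {C,T} (union, +1)
JK@0: {T} ∪ {G} = {G,T} (union, +1)
EJKPU@0: {C,T} ∩ {G,T} = {T} (intersection, +0)
EU@1: {A} ∪ {C} = {A,C} (union, +1)
EPU@1: {A,C} ∪ {T} = {A,C,T} (union, +1)
JK@1: {A} ∪ {C} = {A,C} (union, +1)
EJKPU@1: {A,C,T} ∩ {A,C} = {A,C} (intersection, +0)
EU@2: {T} ∪ {G} = {G,T} (union, +1)
EPU@2: {G,T} ∪ {C} = {C,G,T} (union, +1)
JK@2: {T} ∪ {C} = {C,T} (union, +1)
EJKPU@2: {C,G,T} ∩ {C,T} = {C,T} (intersection, +0)
EU@3: {G} ∩ {G} = {G} (intersection, +0)
EPU@3: {G} ∪ {C} = {C,G} (union, +1)
JK@3: {C} ∪ {T} = {C,T} (union, +1)
EJKPU@3: {C,G} ∩ {C,T} = {C} (intersection, +0)
EU@4: {A} ∪ {T} = {A,T} (union, +1)
EPU@4: {A,T} ∩ {A} = {A} (intersection, +0)
JK@4: {C} ∪ {A} = {A,C} (union, +1)
EJKPU@4: {A} ∩ {A,C} = {A} (intersection, +0)
EU@5: {C} ∩ {C} = {C} (intersection, +0)
EPU@5: {C} ∪ {T} = {C,T} (union, +1)
JK@5: {G} ∪ {T} = {G,T} (union, +1)
EJKPU@5: {C,T} ∩ {G,T} = {T} (intersection, +0)
EU@6: {A} ∪ {T} = {A,T} (union, +1)
EPU@6: {A,T} ∩ {T} = {T} (intersection, +0)
JK@6: {C} ∩ {C} = {C} (intersection, +0)
EJKPU@6: {T} ∪ {C} = {C,T} (union, +1)
per-site changes: [2, 3, 3, 2, 2, 2, 2]; total = 16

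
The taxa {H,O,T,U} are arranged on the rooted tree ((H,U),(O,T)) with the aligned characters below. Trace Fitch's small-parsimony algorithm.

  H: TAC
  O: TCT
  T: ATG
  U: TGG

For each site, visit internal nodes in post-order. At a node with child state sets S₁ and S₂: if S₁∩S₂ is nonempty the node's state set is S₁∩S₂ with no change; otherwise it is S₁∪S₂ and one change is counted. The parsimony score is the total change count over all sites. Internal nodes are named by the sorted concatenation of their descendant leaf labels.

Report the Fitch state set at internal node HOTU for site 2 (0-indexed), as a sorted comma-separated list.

HU@0: {T} ∩ {T} = {T} (intersection, +0)
OT@0: {T} ∪ {A} = {A,T} (union, +1)
HOTU@0: {T} ∩ {A,T} = {T} (intersection, +0)
HU@1: {A} ∪ {G} = {A,G} (union, +1)
OT@1: {C} ∪ {T} = {C,T} (union, +1)
HOTU@1: {A,G} ∪ {C,T} = {A,C,G,T} (union, +1)
HU@2: {C} ∪ {G} = {C,G} (union, +1)
OT@2: {T} ∪ {G} = {G,T} (union, +1)
HOTU@2: {C,G} ∩ {G,T} = {G} (intersection, +0)
per-site changes: [1, 3, 2]; total = 6

G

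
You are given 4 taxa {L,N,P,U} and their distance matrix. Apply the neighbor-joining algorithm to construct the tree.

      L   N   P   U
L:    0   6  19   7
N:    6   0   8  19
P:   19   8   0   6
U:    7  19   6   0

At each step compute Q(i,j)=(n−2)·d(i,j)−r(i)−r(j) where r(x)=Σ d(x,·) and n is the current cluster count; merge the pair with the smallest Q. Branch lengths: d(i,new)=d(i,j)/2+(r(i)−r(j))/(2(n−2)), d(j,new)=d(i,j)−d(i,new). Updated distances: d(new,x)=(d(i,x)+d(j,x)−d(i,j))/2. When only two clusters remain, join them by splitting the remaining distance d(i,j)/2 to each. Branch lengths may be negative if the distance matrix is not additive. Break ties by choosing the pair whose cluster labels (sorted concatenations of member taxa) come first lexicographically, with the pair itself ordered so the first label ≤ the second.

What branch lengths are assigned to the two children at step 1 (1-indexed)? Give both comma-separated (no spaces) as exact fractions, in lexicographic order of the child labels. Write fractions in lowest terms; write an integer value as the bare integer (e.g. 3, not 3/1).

1. join L+N (d=6, Q=-53) ⇒ LN; edges |L|=11/4, |N|=13/4
  updated: d(LN,P)=21/2, d(LN,U)=10
2. join LN+P (d=21/2, Q=-53/2) ⇒ LNP; edges |LN|=29/4, |P|=13/4
  updated: d(LNP,U)=11/4
3. join LNP+U (d=11/4) ⇒ LNPU; edges |LNP|=11/8, |U|=11/8
final tree: (((L:11/4,N:13/4):29/4,P:13/4):11/8,U:11/8)
total length: 77/4

11/4,13/4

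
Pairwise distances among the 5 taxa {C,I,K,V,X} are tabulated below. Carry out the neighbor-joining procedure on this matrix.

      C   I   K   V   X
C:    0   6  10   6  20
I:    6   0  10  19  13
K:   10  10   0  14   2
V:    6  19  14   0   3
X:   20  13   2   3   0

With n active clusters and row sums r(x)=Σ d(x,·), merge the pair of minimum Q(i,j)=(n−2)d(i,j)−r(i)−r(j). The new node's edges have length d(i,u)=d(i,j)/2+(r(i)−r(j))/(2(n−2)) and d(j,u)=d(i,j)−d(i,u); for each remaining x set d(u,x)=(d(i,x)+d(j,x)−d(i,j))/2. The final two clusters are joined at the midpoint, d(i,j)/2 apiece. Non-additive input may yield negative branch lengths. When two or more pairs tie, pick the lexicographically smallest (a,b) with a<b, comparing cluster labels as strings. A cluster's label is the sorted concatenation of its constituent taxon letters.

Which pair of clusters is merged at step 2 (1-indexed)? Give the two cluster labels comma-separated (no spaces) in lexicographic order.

CI,K

iteration 1: select C,I (d=6, Q=-72); attach at lengths (2, 4); label the merged cluster CI
  updated: d(CI,K)=7, d(CI,V)=19/2, d(CI,X)=27/2
iteration 2: select CI,K (d=7, Q=-39); attach at lengths (21/4, 7/4); label the merged cluster CIK
  updated: d(CIK,V)=33/4, d(CIK,X)=17/4
iteration 3: select CIK,V (d=33/4, Q=-31/2); attach at lengths (19/4, 7/2); label the merged cluster CIKV
  updated: d(CIKV,X)=-1/2
iteration 4: select CIKV,X (d=-1/2); attach at lengths (-1/4, -1/4); label the merged cluster CIKVX
final tree: ((((C:2,I:4):21/4,K:7/4):19/4,V:7/2):-1/4,X:-1/4)
total length: 83/4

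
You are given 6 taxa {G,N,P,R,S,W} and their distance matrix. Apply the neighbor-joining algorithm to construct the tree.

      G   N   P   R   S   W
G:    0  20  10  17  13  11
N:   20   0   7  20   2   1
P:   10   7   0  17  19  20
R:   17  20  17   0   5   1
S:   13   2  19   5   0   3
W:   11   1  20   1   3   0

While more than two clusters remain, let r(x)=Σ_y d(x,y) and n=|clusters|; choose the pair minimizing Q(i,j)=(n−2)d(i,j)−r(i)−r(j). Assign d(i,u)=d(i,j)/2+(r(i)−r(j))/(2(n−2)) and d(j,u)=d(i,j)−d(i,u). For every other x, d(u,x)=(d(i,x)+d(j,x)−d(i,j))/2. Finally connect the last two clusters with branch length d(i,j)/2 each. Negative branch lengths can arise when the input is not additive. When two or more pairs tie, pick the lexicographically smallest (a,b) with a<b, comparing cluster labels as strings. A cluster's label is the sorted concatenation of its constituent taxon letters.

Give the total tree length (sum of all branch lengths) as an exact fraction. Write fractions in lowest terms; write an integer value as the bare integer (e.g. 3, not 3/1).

407/16

1. join G+P (d=10, Q=-104) ⇒ GP; edges |G|=19/4, |P|=21/4
  updated: d(GP,N)=17/2, d(GP,R)=12, d(GP,S)=11, d(GP,W)=21/2
2. join R+W (d=1, Q=-101/2) ⇒ RW; edges |R|=17/4, |W|=-13/4
  updated: d(GP,RW)=43/4, d(N,RW)=10, d(RW,S)=7/2
3. join GP+N (d=17/2, Q=-135/4) ⇒ GNP; edges |GP|=107/16, |N|=29/16
  updated: d(GNP,RW)=49/8, d(GNP,S)=9/4
4. join GNP+RW (d=49/8, Q=-95/8) ⇒ GNPRW; edges |GNP|=39/16, |RW|=59/16
  updated: d(GNPRW,S)=-3/16
5. join GNPRW+S (d=-3/16) ⇒ GNPRSW; edges |GNPRW|=-3/32, |S|=-3/32
final tree: ((((G:19/4,P:21/4):107/16,N:29/16):39/16,(R:17/4,W:-13/4):59/16):-3/32,S:-3/32)
total length: 407/16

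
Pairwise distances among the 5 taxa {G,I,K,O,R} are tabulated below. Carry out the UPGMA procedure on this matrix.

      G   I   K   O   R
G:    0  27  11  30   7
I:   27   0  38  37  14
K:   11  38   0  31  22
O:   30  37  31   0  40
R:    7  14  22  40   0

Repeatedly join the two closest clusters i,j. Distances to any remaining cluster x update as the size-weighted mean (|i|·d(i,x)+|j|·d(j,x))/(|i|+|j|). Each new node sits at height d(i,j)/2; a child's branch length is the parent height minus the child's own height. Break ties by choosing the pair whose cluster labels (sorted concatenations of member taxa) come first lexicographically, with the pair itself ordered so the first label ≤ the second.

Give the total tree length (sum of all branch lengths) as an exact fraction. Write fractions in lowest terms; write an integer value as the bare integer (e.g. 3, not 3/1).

713/12

iteration 1: select G,R (d=7); attach at lengths (7/2, 7/2); label the merged cluster GR
  updated: d(GR,I)=41/2, d(GR,K)=33/2, d(GR,O)=35
iteration 2: select GR,K (d=33/2); attach at lengths (19/4, 33/4); label the merged cluster GKR
  updated: d(GKR,I)=79/3, d(GKR,O)=101/3
iteration 3: select GKR,I (d=79/3); attach at lengths (59/12, 79/6); label the merged cluster GIKR
  updated: d(GIKR,O)=69/2
iteration 4: select GIKR,O (d=69/2); attach at lengths (49/12, 69/4); label the merged cluster GIKOR
final tree: ((((G:7/2,R:7/2):19/4,K:33/4):59/12,I:79/6):49/12,O:69/4)
total length: 713/12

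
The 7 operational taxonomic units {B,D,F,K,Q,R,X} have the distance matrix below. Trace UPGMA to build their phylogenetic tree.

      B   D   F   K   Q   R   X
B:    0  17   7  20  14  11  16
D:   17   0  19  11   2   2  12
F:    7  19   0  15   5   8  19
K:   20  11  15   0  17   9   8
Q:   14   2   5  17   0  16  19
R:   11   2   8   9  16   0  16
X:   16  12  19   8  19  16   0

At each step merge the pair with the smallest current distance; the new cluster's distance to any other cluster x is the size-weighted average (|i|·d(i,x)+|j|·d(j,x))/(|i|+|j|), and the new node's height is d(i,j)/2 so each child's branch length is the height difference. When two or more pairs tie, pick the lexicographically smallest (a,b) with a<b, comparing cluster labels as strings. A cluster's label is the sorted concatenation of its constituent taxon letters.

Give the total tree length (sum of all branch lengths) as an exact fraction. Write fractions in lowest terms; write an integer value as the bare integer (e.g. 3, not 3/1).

1037/30

iteration 1: select D,Q (d=2); attach at lengths (1, 1); label the merged cluster DQ
  updated: d(B,DQ)=31/2, d(DQ,F)=12, d(DQ,K)=14, d(DQ,R)=9, d(DQ,X)=31/2
iteration 2: select B,F (d=7); attach at lengths (7/2, 7/2); label the merged cluster BF
  updated: d(BF,DQ)=55/4, d(BF,K)=35/2, d(BF,R)=19/2, d(BF,X)=35/2
iteration 3: select K,X (d=8); attach at lengths (4, 4); label the merged cluster KX
  updated: d(BF,KX)=35/2, d(DQ,KX)=59/4, d(KX,R)=25/2
iteration 4: select DQ,R (d=9); attach at lengths (7/2, 9/2); label the merged cluster DQR
  updated: d(BF,DQR)=37/3, d(DQR,KX)=14
iteration 5: select BF,DQR (d=37/3); attach at lengths (8/3, 5/3); label the merged cluster BDFQR
  updated: d(BDFQR,KX)=77/5
iteration 6: select BDFQR,KX (d=77/5); attach at lengths (23/15, 37/10); label the merged cluster BDFKQRX
final tree: (((B:7/2,F:7/2):8/3,((D:1,Q:1):7/2,R:9/2):5/3):23/15,(K:4,X:4):37/10)
total length: 1037/30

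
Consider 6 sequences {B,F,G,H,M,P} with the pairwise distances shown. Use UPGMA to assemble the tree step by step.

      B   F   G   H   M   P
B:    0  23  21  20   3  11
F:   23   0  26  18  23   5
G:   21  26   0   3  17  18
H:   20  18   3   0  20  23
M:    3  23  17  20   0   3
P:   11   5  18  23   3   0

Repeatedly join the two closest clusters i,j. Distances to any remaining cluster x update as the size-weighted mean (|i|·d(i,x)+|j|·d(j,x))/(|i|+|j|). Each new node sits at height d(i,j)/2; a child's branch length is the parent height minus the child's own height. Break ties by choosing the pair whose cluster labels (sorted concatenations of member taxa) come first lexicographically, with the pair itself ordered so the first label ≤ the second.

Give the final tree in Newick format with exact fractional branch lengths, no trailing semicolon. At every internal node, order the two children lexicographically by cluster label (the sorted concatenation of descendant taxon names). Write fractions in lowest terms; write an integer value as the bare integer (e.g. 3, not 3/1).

iteration 1: select B,M (d=3); attach at lengths (3/2, 3/2); label the merged cluster BM
  updated: d(BM,F)=23, d(BM,G)=19, d(BM,H)=20, d(BM,P)=7
iteration 2: select G,H (d=3); attach at lengths (3/2, 3/2); label the merged cluster GH
  updated: d(BM,GH)=39/2, d(F,GH)=22, d(GH,P)=41/2
iteration 3: select F,P (d=5); attach at lengths (5/2, 5/2); label the merged cluster FP
  updated: d(BM,FP)=15, d(FP,GH)=85/4
iteration 4: select BM,FP (d=15); attach at lengths (6, 5); label the merged cluster BFMP
  updated: d(BFMP,GH)=163/8
iteration 5: select BFMP,GH (d=163/8); attach at lengths (43/16, 139/16); label the merged cluster BFGHMP
final tree: (((B:3/2,M:3/2):6,(F:5/2,P:5/2):5):43/16,(G:3/2,H:3/2):139/16)
total length: 267/8

(((B:3/2,M:3/2):6,(F:5/2,P:5/2):5):43/16,(G:3/2,H:3/2):139/16)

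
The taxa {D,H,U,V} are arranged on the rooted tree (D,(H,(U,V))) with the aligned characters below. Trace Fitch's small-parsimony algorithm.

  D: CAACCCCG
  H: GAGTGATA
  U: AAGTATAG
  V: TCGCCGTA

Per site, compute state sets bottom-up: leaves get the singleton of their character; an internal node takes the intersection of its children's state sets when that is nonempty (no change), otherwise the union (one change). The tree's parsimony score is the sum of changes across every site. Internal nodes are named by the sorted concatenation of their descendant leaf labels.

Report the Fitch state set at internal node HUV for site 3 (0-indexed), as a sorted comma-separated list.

UV@0: {A} ∪ {T} = {A,T} (union, +1)
HUV@0: {G} ∪ {A,T} = {A,G,T} (union, +1)
DHUV@0: {C} ∪ {A,G,T} = {A,C,G,T} (union, +1)
UV@1: {A} ∪ {C} = {A,C} (union, +1)
HUV@1: {A} ∩ {A,C} = {A} (intersection, +0)
DHUV@1: {A} ∩ {A} = {A} (intersection, +0)
UV@2: {G} ∩ {G} = {G} (intersection, +0)
HUV@2: {G} ∩ {G} = {G} (intersection, +0)
DHUV@2: {A} ∪ {G} = {A,G} (union, +1)
UV@3: {T} ∪ {C} = {C,T} (union, +1)
HUV@3: {T} ∩ {C,T} = {T} (intersection, +0)
DHUV@3: {C} ∪ {T} = {C,T} (union, +1)
UV@4: {A} ∪ {C} = {A,C} (union, +1)
HUV@4: {G} ∪ {A,C} = {A,C,G} (union, +1)
DHUV@4: {C} ∩ {A,C,G} = {C} (intersection, +0)
UV@5: {T} ∪ {G} = {G,T} (union, +1)
HUV@5: {A} ∪ {G,T} = {A,G,T} (union, +1)
DHUV@5: {C} ∪ {A,G,T} = {A,C,G,T} (union, +1)
UV@6: {A} ∪ {T} = {A,T} (union, +1)
HUV@6: {T} ∩ {A,T} = {T} (intersection, +0)
DHUV@6: {C} ∪ {T} = {C,T} (union, +1)
UV@7: {G} ∪ {A} = {A,G} (union, +1)
HUV@7: {A} ∩ {A,G} = {A} (intersection, +0)
DHUV@7: {G} ∪ {A} = {A,G} (union, +1)
per-site changes: [3, 1, 1, 2, 2, 3, 2, 2]; total = 16

T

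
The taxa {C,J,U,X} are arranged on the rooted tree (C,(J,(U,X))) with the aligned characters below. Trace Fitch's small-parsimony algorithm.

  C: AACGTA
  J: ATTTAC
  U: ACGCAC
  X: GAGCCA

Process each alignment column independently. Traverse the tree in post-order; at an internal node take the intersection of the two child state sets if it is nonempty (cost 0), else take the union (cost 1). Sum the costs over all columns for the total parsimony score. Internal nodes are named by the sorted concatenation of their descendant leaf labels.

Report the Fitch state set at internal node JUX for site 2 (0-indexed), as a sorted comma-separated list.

G,T

site 0, node UX: U={A} ∪ X={G} → {A,G} (+1)
site 0, node JUX: J={A} ∩ UX={A,G} → {A} (+0)
site 0, node CJUX: C={A} ∩ JUX={A} → {A} (+0)
site 1, node UX: U={C} ∪ X={A} → {A,C} (+1)
site 1, node JUX: J={T} ∪ UX={A,C} → {A,C,T} (+1)
site 1, node CJUX: C={A} ∩ JUX={A,C,T} → {A} (+0)
site 2, node UX: U={G} ∩ X={G} → {G} (+0)
site 2, node JUX: J={T} ∪ UX={G} → {G,T} (+1)
site 2, node CJUX: C={C} ∪ JUX={G,T} → {C,G,T} (+1)
site 3, node UX: U={C} ∩ X={C} → {C} (+0)
site 3, node JUX: J={T} ∪ UX={C} → {C,T} (+1)
site 3, node CJUX: C={G} ∪ JUX={C,T} → {C,G,T} (+1)
site 4, node UX: U={A} ∪ X={C} → {A,C} (+1)
site 4, node JUX: J={A} ∩ UX={A,C} → {A} (+0)
site 4, node CJUX: C={T} ∪ JUX={A} → {A,T} (+1)
site 5, node UX: U={C} ∪ X={A} → {A,C} (+1)
site 5, node JUX: J={C} ∩ UX={A,C} → {C} (+0)
site 5, node CJUX: C={A} ∪ JUX={C} → {A,C} (+1)
per-site changes: [1, 2, 2, 2, 2, 2]; total = 11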